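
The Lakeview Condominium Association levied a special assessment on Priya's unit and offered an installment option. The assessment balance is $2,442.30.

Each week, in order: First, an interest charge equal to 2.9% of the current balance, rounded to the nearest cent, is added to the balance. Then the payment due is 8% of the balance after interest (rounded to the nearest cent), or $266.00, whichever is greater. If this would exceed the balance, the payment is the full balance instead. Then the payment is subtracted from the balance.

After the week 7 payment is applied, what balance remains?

$951.32

# | Opening | Interest | Payment | End bal
1 | $2,442.30 | $70.83 | $266.00 | $2,247.13
2 | $2,247.13 | $65.17 | $266.00 | $2,046.30
3 | $2,046.30 | $59.34 | $266.00 | $1,839.64
4 | $1,839.64 | $53.35 | $266.00 | $1,626.99
5 | $1,626.99 | $47.18 | $266.00 | $1,408.17
6 | $1,408.17 | $40.84 | $266.00 | $1,183.01
7 | $1,183.01 | $34.31 | $266.00 | $951.32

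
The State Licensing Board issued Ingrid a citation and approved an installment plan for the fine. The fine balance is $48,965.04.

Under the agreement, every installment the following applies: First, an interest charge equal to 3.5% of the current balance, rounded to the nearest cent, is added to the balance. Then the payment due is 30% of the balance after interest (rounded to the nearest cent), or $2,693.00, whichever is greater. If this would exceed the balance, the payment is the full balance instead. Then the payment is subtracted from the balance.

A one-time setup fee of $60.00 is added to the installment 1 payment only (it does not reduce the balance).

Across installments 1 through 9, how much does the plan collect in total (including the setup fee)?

$54,829.82

# | Opening | Interest | Payment | Fee | End bal
1 | $48,965.04 | $1,713.78 | $15,203.65 | $60.00 | $35,475.17
2 | $35,475.17 | $1,241.63 | $11,015.04 | — | $25,701.76
3 | $25,701.76 | $899.56 | $7,980.40 | — | $18,620.92
4 | $18,620.92 | $651.73 | $5,781.80 | — | $13,490.85
5 | $13,490.85 | $472.18 | $4,188.91 | — | $9,774.12
6 | $9,774.12 | $342.09 | $3,034.86 | — | $7,081.35
7 | $7,081.35 | $247.85 | $2,693.00 | — | $4,636.20
8 | $4,636.20 | $162.27 | $2,693.00 | — | $2,105.47
9 | $2,105.47 | $73.69 | $2,179.16 | — | $0.00
Total paid: $54,829.82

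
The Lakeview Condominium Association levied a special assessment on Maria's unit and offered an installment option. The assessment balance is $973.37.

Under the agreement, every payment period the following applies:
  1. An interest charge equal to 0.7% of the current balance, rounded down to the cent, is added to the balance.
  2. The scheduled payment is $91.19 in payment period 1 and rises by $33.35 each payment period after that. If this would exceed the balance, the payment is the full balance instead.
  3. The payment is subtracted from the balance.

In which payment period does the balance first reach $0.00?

Payment period 1: opening $973.37; interest $6.81 → $980.18; payment $91.19; balance $888.99
Payment period 2: opening $888.99; interest $6.22 → $895.21; payment $124.54; balance $770.67
Payment period 3: opening $770.67; interest $5.39 → $776.06; payment $157.89; balance $618.17
Payment period 4: opening $618.17; interest $4.32 → $622.49; payment $191.24; balance $431.25
Payment period 5: opening $431.25; interest $3.01 → $434.26; payment $224.59; balance $209.67
Payment period 6: opening $209.67; interest $1.46 → $211.13; payment $211.13; balance $0.00
Balance reaches $0.00 in payment period 6.

6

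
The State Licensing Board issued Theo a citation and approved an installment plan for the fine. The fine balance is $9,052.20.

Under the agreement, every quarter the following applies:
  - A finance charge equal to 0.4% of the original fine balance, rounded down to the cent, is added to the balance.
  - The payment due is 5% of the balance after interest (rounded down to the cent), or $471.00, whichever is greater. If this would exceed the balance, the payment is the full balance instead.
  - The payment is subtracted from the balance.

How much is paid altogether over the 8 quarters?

# | Opening | Interest | Payment | End bal
1 | $9,052.20 | $36.20 | $471.00 | $8,617.40
2 | $8,617.40 | $36.20 | $471.00 | $8,182.60
3 | $8,182.60 | $36.20 | $471.00 | $7,747.80
4 | $7,747.80 | $36.20 | $471.00 | $7,313.00
5 | $7,313.00 | $36.20 | $471.00 | $6,878.20
6 | $6,878.20 | $36.20 | $471.00 | $6,443.40
7 | $6,443.40 | $36.20 | $471.00 | $6,008.60
8 | $6,008.60 | $36.20 | $471.00 | $5,573.80
Total paid: $3,768.00

$3,768.00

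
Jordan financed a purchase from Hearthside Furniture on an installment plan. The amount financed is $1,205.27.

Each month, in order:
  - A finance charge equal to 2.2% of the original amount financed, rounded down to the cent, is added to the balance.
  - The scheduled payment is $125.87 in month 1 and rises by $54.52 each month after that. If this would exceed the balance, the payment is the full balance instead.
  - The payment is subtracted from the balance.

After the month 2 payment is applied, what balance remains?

$952.03

Month 1: $1,205.27 +$26.51 interest = $1,231.78; pay $125.87 → $1,105.91
Month 2: $1,105.91 +$26.51 interest = $1,132.42; pay $180.39 → $952.03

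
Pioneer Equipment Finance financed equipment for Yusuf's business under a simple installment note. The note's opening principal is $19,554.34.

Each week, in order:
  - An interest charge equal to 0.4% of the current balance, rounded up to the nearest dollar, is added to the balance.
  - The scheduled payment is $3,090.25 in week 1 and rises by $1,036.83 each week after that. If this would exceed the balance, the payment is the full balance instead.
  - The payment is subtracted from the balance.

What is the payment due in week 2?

$4,127.08

Week 1: opening $19,554.34; interest $79.00 → $19,633.34; payment $3,090.25; balance $16,543.09
Week 2: opening $16,543.09; interest $67.00 → $16,610.09; payment $4,127.08; balance $12,483.01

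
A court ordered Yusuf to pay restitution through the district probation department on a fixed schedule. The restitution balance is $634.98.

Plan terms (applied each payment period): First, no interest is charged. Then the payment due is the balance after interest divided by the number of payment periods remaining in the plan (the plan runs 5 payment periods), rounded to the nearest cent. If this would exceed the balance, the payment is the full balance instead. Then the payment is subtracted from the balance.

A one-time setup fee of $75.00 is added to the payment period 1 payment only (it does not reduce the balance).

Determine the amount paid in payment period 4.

$127.00

Payment period 1: $634.98 − $127.00 (+ $75.00 fee) → $507.98
Payment period 2: $507.98 − $127.00 → $380.98
Payment period 3: $380.98 − $126.99 → $253.99
Payment period 4: $253.99 − $127.00 → $126.99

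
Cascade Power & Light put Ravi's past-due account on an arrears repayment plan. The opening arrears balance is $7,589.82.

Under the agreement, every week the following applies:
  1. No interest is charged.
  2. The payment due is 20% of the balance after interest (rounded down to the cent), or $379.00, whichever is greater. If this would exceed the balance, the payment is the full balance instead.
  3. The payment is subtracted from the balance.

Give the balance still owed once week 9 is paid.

$833.72

Week 1: $7,589.82 − $1,517.96 → $6,071.86
Week 2: $6,071.86 − $1,214.37 → $4,857.49
Week 3: $4,857.49 − $971.49 → $3,886.00
Week 4: $3,886.00 − $777.20 → $3,108.80
Week 5: $3,108.80 − $621.76 → $2,487.04
Week 6: $2,487.04 − $497.40 → $1,989.64
Week 7: $1,989.64 − $397.92 → $1,591.72
Week 8: $1,591.72 − $379.00 → $1,212.72
Week 9: $1,212.72 − $379.00 → $833.72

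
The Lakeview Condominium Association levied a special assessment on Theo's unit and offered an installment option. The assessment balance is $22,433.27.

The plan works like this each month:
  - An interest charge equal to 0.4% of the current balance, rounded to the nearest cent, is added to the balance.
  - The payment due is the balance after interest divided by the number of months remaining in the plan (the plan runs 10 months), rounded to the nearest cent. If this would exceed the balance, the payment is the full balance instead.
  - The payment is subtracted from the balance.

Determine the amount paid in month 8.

Month 1: $22,433.27 +$89.73 interest = $22,523.00; pay $2,252.30 → $20,270.70
Month 2: $20,270.70 +$81.08 interest = $20,351.78; pay $2,261.31 → $18,090.47
Month 3: $18,090.47 +$72.36 interest = $18,162.83; pay $2,270.35 → $15,892.48
Month 4: $15,892.48 +$63.57 interest = $15,956.05; pay $2,279.44 → $13,676.61
Month 5: $13,676.61 +$54.71 interest = $13,731.32; pay $2,288.55 → $11,442.77
Month 6: $11,442.77 +$45.77 interest = $11,488.54; pay $2,297.71 → $9,190.83
Month 7: $9,190.83 +$36.76 interest = $9,227.59; pay $2,306.90 → $6,920.69
Month 8: $6,920.69 +$27.68 interest = $6,948.37; pay $2,316.12 → $4,632.25

$2,316.12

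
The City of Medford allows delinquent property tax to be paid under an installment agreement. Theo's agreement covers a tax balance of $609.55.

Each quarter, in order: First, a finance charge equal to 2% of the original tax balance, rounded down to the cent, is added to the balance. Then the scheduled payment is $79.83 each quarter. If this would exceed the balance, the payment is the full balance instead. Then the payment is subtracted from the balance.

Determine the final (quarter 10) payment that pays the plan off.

Quarter 1: $609.55 +$12.19 interest = $621.74; pay $79.83 → $541.91
Quarter 2: $541.91 +$12.19 interest = $554.10; pay $79.83 → $474.27
Quarter 3: $474.27 +$12.19 interest = $486.46; pay $79.83 → $406.63
Quarter 4: $406.63 +$12.19 interest = $418.82; pay $79.83 → $338.99
Quarter 5: $338.99 +$12.19 interest = $351.18; pay $79.83 → $271.35
Quarter 6: $271.35 +$12.19 interest = $283.54; pay $79.83 → $203.71
Quarter 7: $203.71 +$12.19 interest = $215.90; pay $79.83 → $136.07
Quarter 8: $136.07 +$12.19 interest = $148.26; pay $79.83 → $68.43
Quarter 9: $68.43 +$12.19 interest = $80.62; pay $79.83 → $0.79
Quarter 10: $0.79 +$12.19 interest = $12.98; pay $12.98 → $0.00

$12.98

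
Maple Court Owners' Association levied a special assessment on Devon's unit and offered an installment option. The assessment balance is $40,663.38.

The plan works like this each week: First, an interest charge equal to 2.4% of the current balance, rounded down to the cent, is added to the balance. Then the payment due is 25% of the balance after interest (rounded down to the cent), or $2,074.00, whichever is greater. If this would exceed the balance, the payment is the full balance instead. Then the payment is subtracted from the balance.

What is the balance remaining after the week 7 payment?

Week 1: $40,663.38 +$975.92 interest = $41,639.30; pay $10,409.82 → $31,229.48
Week 2: $31,229.48 +$749.50 interest = $31,978.98; pay $7,994.74 → $23,984.24
Week 3: $23,984.24 +$575.62 interest = $24,559.86; pay $6,139.96 → $18,419.90
Week 4: $18,419.90 +$442.07 interest = $18,861.97; pay $4,715.49 → $14,146.48
Week 5: $14,146.48 +$339.51 interest = $14,485.99; pay $3,621.49 → $10,864.50
Week 6: $10,864.50 +$260.74 interest = $11,125.24; pay $2,781.31 → $8,343.93
Week 7: $8,343.93 +$200.25 interest = $8,544.18; pay $2,136.04 → $6,408.14

$6,408.14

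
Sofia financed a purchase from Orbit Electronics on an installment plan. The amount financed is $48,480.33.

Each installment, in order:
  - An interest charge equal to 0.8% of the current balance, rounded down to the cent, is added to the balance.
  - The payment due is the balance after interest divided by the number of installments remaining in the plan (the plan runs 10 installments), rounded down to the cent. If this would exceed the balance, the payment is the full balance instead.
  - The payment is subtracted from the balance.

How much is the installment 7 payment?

$5,126.12

# | Opening | Interest | Payment | End bal
1 | $48,480.33 | $387.84 | $4,886.81 | $43,981.36
2 | $43,981.36 | $351.85 | $4,925.91 | $39,407.30
3 | $39,407.30 | $315.25 | $4,965.31 | $34,757.24
4 | $34,757.24 | $278.05 | $5,005.04 | $30,030.25
5 | $30,030.25 | $240.24 | $5,045.08 | $25,225.41
6 | $25,225.41 | $201.80 | $5,085.44 | $20,341.77
7 | $20,341.77 | $162.73 | $5,126.12 | $15,378.38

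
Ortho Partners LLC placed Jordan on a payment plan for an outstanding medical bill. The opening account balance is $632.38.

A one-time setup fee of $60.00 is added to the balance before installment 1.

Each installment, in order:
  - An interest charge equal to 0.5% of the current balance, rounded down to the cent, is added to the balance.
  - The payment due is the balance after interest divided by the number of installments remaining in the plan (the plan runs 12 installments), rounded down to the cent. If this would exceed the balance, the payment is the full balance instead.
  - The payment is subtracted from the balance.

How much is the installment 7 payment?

$59.74

Installment 1: $692.38 +$3.46 interest = $695.84; pay $57.98 → $637.86
Installment 2: $637.86 +$3.18 interest = $641.04; pay $58.27 → $582.77
Installment 3: $582.77 +$2.91 interest = $585.68; pay $58.56 → $527.12
Installment 4: $527.12 +$2.63 interest = $529.75; pay $58.86 → $470.89
Installment 5: $470.89 +$2.35 interest = $473.24; pay $59.15 → $414.09
Installment 6: $414.09 +$2.07 interest = $416.16; pay $59.45 → $356.71
Installment 7: $356.71 +$1.78 interest = $358.49; pay $59.74 → $298.75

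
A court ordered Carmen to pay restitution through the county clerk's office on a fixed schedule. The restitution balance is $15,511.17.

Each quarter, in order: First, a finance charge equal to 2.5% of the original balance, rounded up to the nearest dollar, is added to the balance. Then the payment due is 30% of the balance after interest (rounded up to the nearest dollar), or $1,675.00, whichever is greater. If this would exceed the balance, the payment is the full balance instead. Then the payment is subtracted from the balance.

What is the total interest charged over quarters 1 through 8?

$3,104.00

Quarter 1: $15,511.17 +$388.00 interest = $15,899.17; pay $4,770.00 → $11,129.17
Quarter 2: $11,129.17 +$388.00 interest = $11,517.17; pay $3,456.00 → $8,061.17
Quarter 3: $8,061.17 +$388.00 interest = $8,449.17; pay $2,535.00 → $5,914.17
Quarter 4: $5,914.17 +$388.00 interest = $6,302.17; pay $1,891.00 → $4,411.17
Quarter 5: $4,411.17 +$388.00 interest = $4,799.17; pay $1,675.00 → $3,124.17
Quarter 6: $3,124.17 +$388.00 interest = $3,512.17; pay $1,675.00 → $1,837.17
Quarter 7: $1,837.17 +$388.00 interest = $2,225.17; pay $1,675.00 → $550.17
Quarter 8: $550.17 +$388.00 interest = $938.17; pay $938.17 → $0.00
Total interest: $388.00 + $388.00 + $388.00 + $388.00 + $388.00 + $388.00 + $388.00 + $388.00 = $3,104.00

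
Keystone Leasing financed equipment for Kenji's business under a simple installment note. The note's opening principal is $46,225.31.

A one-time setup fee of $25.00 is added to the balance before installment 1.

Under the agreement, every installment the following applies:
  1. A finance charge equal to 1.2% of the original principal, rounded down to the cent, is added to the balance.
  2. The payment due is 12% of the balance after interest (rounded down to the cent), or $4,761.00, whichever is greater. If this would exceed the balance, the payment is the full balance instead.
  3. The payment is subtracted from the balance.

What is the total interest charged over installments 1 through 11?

Installment 1: $46,250.31 +$554.70 interest = $46,805.01; pay $5,616.60 → $41,188.41
Installment 2: $41,188.41 +$554.70 interest = $41,743.11; pay $5,009.17 → $36,733.94
Installment 3: $36,733.94 +$554.70 interest = $37,288.64; pay $4,761.00 → $32,527.64
Installment 4: $32,527.64 +$554.70 interest = $33,082.34; pay $4,761.00 → $28,321.34
Installment 5: $28,321.34 +$554.70 interest = $28,876.04; pay $4,761.00 → $24,115.04
Installment 6: $24,115.04 +$554.70 interest = $24,669.74; pay $4,761.00 → $19,908.74
Installment 7: $19,908.74 +$554.70 interest = $20,463.44; pay $4,761.00 → $15,702.44
Installment 8: $15,702.44 +$554.70 interest = $16,257.14; pay $4,761.00 → $11,496.14
Installment 9: $11,496.14 +$554.70 interest = $12,050.84; pay $4,761.00 → $7,289.84
Installment 10: $7,289.84 +$554.70 interest = $7,844.54; pay $4,761.00 → $3,083.54
Installment 11: $3,083.54 +$554.70 interest = $3,638.24; pay $3,638.24 → $0.00
Total interest: $554.70 + $554.70 + $554.70 + $554.70 + $554.70 + $554.70 + $554.70 + $554.70 + $554.70 + $554.70 + $554.70 = $6,101.70

$6,101.70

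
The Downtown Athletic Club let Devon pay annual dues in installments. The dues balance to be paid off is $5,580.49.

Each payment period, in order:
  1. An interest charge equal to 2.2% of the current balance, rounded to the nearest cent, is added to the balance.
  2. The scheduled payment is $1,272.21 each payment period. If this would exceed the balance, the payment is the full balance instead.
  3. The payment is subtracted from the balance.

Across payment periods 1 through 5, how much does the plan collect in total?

$5,935.84

Payment period 1: opening $5,580.49; interest $122.77 → $5,703.26; payment $1,272.21; balance $4,431.05
Payment period 2: opening $4,431.05; interest $97.48 → $4,528.53; payment $1,272.21; balance $3,256.32
Payment period 3: opening $3,256.32; interest $71.64 → $3,327.96; payment $1,272.21; balance $2,055.75
Payment period 4: opening $2,055.75; interest $45.23 → $2,100.98; payment $1,272.21; balance $828.77
Payment period 5: opening $828.77; interest $18.23 → $847.00; payment $847.00; balance $0.00
Total paid: $5,935.84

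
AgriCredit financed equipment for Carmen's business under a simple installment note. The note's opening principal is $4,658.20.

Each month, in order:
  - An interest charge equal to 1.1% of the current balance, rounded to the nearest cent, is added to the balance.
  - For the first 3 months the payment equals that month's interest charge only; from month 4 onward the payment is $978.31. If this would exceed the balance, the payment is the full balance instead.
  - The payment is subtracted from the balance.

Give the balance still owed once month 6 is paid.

$1,846.28

# | Opening | Interest | Payment | End bal
1 | $4,658.20 | $51.24 | $51.24 | $4,658.20
2 | $4,658.20 | $51.24 | $51.24 | $4,658.20
3 | $4,658.20 | $51.24 | $51.24 | $4,658.20
4 | $4,658.20 | $51.24 | $978.31 | $3,731.13
5 | $3,731.13 | $41.04 | $978.31 | $2,793.86
6 | $2,793.86 | $30.73 | $978.31 | $1,846.28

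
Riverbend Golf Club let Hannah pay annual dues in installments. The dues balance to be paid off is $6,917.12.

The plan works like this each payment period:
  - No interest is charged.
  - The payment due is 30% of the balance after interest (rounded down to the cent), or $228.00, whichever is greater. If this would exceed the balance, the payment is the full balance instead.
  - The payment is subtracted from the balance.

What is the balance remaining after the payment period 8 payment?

$341.66

Payment period 1: opening $6,917.12; payment $2,075.13; balance $4,841.99
Payment period 2: opening $4,841.99; payment $1,452.59; balance $3,389.40
Payment period 3: opening $3,389.40; payment $1,016.82; balance $2,372.58
Payment period 4: opening $2,372.58; payment $711.77; balance $1,660.81
Payment period 5: opening $1,660.81; payment $498.24; balance $1,162.57
Payment period 6: opening $1,162.57; payment $348.77; balance $813.80
Payment period 7: opening $813.80; payment $244.14; balance $569.66
Payment period 8: opening $569.66; payment $228.00; balance $341.66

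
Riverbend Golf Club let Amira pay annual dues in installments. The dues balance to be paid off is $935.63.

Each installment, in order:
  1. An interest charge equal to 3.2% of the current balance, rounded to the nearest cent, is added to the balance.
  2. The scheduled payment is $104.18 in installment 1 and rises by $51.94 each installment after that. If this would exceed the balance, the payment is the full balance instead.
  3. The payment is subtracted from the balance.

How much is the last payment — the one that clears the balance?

Installment 1: $935.63 +$29.94 interest = $965.57; pay $104.18 → $861.39
Installment 2: $861.39 +$27.56 interest = $888.95; pay $156.12 → $732.83
Installment 3: $732.83 +$23.45 interest = $756.28; pay $208.06 → $548.22
Installment 4: $548.22 +$17.54 interest = $565.76; pay $260.00 → $305.76
Installment 5: $305.76 +$9.78 interest = $315.54; pay $311.94 → $3.60
Installment 6: $3.60 +$0.12 interest = $3.72; pay $3.72 → $0.00

$3.72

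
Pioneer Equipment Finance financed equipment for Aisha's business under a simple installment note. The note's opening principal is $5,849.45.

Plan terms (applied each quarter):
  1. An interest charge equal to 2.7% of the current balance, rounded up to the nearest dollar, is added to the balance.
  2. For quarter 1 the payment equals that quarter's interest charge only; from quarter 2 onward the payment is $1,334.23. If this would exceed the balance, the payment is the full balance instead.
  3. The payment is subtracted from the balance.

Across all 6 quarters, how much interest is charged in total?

Quarter 1: opening $5,849.45; interest $158.00 → $6,007.45; payment $158.00; balance $5,849.45
Quarter 2: opening $5,849.45; interest $158.00 → $6,007.45; payment $1,334.23; balance $4,673.22
Quarter 3: opening $4,673.22; interest $127.00 → $4,800.22; payment $1,334.23; balance $3,465.99
Quarter 4: opening $3,465.99; interest $94.00 → $3,559.99; payment $1,334.23; balance $2,225.76
Quarter 5: opening $2,225.76; interest $61.00 → $2,286.76; payment $1,334.23; balance $952.53
Quarter 6: opening $952.53; interest $26.00 → $978.53; payment $978.53; balance $0.00
Total interest: $158.00 + $158.00 + $127.00 + $94.00 + $61.00 + $26.00 = $624.00

$624.00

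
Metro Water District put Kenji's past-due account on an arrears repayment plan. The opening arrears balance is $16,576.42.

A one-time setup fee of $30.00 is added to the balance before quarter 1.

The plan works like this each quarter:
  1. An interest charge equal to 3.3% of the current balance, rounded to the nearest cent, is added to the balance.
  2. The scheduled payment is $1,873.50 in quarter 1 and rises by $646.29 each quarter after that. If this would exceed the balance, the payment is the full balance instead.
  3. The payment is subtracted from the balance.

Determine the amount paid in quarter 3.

Quarter 1: $16,606.42 +$548.01 interest = $17,154.43; pay $1,873.50 → $15,280.93
Quarter 2: $15,280.93 +$504.27 interest = $15,785.20; pay $2,519.79 → $13,265.41
Quarter 3: $13,265.41 +$437.76 interest = $13,703.17; pay $3,166.08 → $10,537.09

$3,166.08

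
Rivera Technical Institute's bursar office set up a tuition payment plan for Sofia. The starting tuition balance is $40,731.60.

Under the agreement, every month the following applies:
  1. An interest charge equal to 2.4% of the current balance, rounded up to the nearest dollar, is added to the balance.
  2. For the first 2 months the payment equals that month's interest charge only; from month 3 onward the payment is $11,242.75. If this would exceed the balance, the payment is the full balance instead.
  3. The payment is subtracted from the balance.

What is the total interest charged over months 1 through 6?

$4,366.00

# | Opening | Interest | Payment | End bal
1 | $40,731.60 | $978.00 | $978.00 | $40,731.60
2 | $40,731.60 | $978.00 | $978.00 | $40,731.60
3 | $40,731.60 | $978.00 | $11,242.75 | $30,466.85
4 | $30,466.85 | $732.00 | $11,242.75 | $19,956.10
5 | $19,956.10 | $479.00 | $11,242.75 | $9,192.35
6 | $9,192.35 | $221.00 | $9,413.35 | $0.00
Total interest: $978.00 + $978.00 + $978.00 + $732.00 + $479.00 + $221.00 = $4,366.00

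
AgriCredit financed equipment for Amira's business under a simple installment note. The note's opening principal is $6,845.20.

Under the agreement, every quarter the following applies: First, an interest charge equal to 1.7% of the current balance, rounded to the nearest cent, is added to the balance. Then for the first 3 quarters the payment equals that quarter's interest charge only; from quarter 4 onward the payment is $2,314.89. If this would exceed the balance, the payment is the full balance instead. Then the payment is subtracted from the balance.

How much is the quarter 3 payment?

Quarter 1: $6,845.20 +$116.37 interest = $6,961.57; pay $116.37 → $6,845.20
Quarter 2: $6,845.20 +$116.37 interest = $6,961.57; pay $116.37 → $6,845.20
Quarter 3: $6,845.20 +$116.37 interest = $6,961.57; pay $116.37 → $6,845.20

$116.37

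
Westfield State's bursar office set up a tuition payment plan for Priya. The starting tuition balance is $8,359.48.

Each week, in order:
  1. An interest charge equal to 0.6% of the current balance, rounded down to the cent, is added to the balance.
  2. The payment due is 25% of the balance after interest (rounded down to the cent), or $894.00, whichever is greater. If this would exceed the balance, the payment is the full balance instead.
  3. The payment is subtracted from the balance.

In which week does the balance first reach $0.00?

Week 1: $8,359.48 +$50.15 interest = $8,409.63; pay $2,102.40 → $6,307.23
Week 2: $6,307.23 +$37.84 interest = $6,345.07; pay $1,586.26 → $4,758.81
Week 3: $4,758.81 +$28.55 interest = $4,787.36; pay $1,196.84 → $3,590.52
Week 4: $3,590.52 +$21.54 interest = $3,612.06; pay $903.01 → $2,709.05
Week 5: $2,709.05 +$16.25 interest = $2,725.30; pay $894.00 → $1,831.30
Week 6: $1,831.30 +$10.98 interest = $1,842.28; pay $894.00 → $948.28
Week 7: $948.28 +$5.68 interest = $953.96; pay $894.00 → $59.96
Week 8: $59.96 +$0.35 interest = $60.31; pay $60.31 → $0.00
Balance reaches $0.00 in week 8.

8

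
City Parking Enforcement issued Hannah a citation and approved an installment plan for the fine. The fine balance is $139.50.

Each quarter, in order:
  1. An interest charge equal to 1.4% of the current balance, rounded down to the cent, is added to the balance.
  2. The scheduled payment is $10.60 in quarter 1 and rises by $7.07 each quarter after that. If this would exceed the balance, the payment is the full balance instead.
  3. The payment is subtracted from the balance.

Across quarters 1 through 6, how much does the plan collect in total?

$147.34

# | Opening | Interest | Payment | End bal
1 | $139.50 | $1.95 | $10.60 | $130.85
2 | $130.85 | $1.83 | $17.67 | $115.01
3 | $115.01 | $1.61 | $24.74 | $91.88
4 | $91.88 | $1.28 | $31.81 | $61.35
5 | $61.35 | $0.85 | $38.88 | $23.32
6 | $23.32 | $0.32 | $23.64 | $0.00
Total paid: $147.34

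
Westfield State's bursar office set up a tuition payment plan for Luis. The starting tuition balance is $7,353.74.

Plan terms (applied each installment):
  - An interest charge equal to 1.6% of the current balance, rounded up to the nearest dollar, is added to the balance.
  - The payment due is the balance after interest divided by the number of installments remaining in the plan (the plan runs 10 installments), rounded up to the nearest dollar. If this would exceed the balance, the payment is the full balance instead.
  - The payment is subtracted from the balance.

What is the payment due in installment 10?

$861.74

# | Opening | Interest | Payment | End bal
1 | $7,353.74 | $118.00 | $748.00 | $6,723.74
2 | $6,723.74 | $108.00 | $760.00 | $6,071.74
3 | $6,071.74 | $98.00 | $772.00 | $5,397.74
4 | $5,397.74 | $87.00 | $784.00 | $4,700.74
5 | $4,700.74 | $76.00 | $797.00 | $3,979.74
6 | $3,979.74 | $64.00 | $809.00 | $3,234.74
7 | $3,234.74 | $52.00 | $822.00 | $2,464.74
8 | $2,464.74 | $40.00 | $835.00 | $1,669.74
9 | $1,669.74 | $27.00 | $849.00 | $847.74
10 | $847.74 | $14.00 | $861.74 | $0.00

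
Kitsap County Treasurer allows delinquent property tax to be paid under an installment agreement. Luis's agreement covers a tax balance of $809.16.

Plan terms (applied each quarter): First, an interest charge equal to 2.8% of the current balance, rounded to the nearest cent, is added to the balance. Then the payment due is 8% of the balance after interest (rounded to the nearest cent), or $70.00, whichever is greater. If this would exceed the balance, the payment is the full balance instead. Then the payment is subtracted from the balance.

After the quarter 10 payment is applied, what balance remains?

Quarter 1: $809.16 +$22.66 interest = $831.82; pay $70.00 → $761.82
Quarter 2: $761.82 +$21.33 interest = $783.15; pay $70.00 → $713.15
Quarter 3: $713.15 +$19.97 interest = $733.12; pay $70.00 → $663.12
Quarter 4: $663.12 +$18.57 interest = $681.69; pay $70.00 → $611.69
Quarter 5: $611.69 +$17.13 interest = $628.82; pay $70.00 → $558.82
Quarter 6: $558.82 +$15.65 interest = $574.47; pay $70.00 → $504.47
Quarter 7: $504.47 +$14.13 interest = $518.60; pay $70.00 → $448.60
Quarter 8: $448.60 +$12.56 interest = $461.16; pay $70.00 → $391.16
Quarter 9: $391.16 +$10.95 interest = $402.11; pay $70.00 → $332.11
Quarter 10: $332.11 +$9.30 interest = $341.41; pay $70.00 → $271.41

$271.41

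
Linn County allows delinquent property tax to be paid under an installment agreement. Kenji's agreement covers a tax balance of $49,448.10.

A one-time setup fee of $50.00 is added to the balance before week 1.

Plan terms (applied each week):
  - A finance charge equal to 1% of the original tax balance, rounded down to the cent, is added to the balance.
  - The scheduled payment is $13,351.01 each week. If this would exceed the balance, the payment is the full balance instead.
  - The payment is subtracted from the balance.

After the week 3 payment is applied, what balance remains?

$10,928.51

Week 1: $49,498.10 +$494.48 interest = $49,992.58; pay $13,351.01 → $36,641.57
Week 2: $36,641.57 +$494.48 interest = $37,136.05; pay $13,351.01 → $23,785.04
Week 3: $23,785.04 +$494.48 interest = $24,279.52; pay $13,351.01 → $10,928.51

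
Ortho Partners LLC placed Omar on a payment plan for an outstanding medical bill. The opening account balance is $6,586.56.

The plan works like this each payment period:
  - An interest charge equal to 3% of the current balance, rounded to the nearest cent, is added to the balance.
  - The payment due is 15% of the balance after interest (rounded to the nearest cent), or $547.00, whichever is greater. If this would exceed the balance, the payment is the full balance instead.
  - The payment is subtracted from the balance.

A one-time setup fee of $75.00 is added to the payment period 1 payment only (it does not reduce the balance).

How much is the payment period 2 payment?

$890.93

Payment period 1: $6,586.56 +$197.60 interest = $6,784.16; pay $1,017.62 (+ $75.00 fee) → $5,766.54
Payment period 2: $5,766.54 +$173.00 interest = $5,939.54; pay $890.93 → $5,048.61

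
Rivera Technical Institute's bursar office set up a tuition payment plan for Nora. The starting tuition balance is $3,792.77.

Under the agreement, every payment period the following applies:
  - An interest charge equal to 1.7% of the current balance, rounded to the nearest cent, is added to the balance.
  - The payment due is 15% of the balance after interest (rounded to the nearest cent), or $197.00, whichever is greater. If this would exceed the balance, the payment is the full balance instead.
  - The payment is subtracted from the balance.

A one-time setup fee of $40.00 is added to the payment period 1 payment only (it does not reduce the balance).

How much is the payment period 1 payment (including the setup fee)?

Payment period 1: $3,792.77 +$64.48 interest = $3,857.25; pay $578.59 (+ $40.00 fee) → $3,278.66

$618.59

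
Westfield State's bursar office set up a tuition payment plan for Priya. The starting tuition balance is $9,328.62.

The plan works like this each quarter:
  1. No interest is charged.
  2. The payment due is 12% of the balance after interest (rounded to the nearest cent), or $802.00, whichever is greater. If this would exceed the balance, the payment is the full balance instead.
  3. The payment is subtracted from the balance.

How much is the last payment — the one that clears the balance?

$743.20

Quarter 1: $9,328.62 − $1,119.43 → $8,209.19
Quarter 2: $8,209.19 − $985.10 → $7,224.09
Quarter 3: $7,224.09 − $866.89 → $6,357.20
Quarter 4: $6,357.20 − $802.00 → $5,555.20
Quarter 5: $5,555.20 − $802.00 → $4,753.20
Quarter 6: $4,753.20 − $802.00 → $3,951.20
Quarter 7: $3,951.20 − $802.00 → $3,149.20
Quarter 8: $3,149.20 − $802.00 → $2,347.20
Quarter 9: $2,347.20 − $802.00 → $1,545.20
Quarter 10: $1,545.20 − $802.00 → $743.20
Quarter 11: $743.20 − $743.20 → $0.00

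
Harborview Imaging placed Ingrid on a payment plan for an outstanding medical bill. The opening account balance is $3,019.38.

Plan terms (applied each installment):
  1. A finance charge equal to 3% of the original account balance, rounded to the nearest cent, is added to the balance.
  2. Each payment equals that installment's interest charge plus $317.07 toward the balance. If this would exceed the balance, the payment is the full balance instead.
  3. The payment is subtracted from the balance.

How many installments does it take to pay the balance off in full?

10

Installment 1: $3,019.38 +$90.58 interest = $3,109.96; pay $407.65 → $2,702.31
Installment 2: $2,702.31 +$90.58 interest = $2,792.89; pay $407.65 → $2,385.24
Installment 3: $2,385.24 +$90.58 interest = $2,475.82; pay $407.65 → $2,068.17
Installment 4: $2,068.17 +$90.58 interest = $2,158.75; pay $407.65 → $1,751.10
Installment 5: $1,751.10 +$90.58 interest = $1,841.68; pay $407.65 → $1,434.03
Installment 6: $1,434.03 +$90.58 interest = $1,524.61; pay $407.65 → $1,116.96
Installment 7: $1,116.96 +$90.58 interest = $1,207.54; pay $407.65 → $799.89
Installment 8: $799.89 +$90.58 interest = $890.47; pay $407.65 → $482.82
Installment 9: $482.82 +$90.58 interest = $573.40; pay $407.65 → $165.75
Installment 10: $165.75 +$90.58 interest = $256.33; pay $256.33 → $0.00
Balance reaches $0.00 in installment 10.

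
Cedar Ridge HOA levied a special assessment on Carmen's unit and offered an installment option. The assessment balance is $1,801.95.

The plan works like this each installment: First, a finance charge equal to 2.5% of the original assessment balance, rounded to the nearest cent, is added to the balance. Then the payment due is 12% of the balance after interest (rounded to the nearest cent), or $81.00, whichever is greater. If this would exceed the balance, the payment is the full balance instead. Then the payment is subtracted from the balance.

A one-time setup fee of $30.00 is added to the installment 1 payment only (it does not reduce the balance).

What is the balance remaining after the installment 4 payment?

$1,212.87

# | Opening | Interest | Payment | Fee | End bal
1 | $1,801.95 | $45.05 | $221.64 | $30.00 | $1,625.36
2 | $1,625.36 | $45.05 | $200.45 | — | $1,469.96
3 | $1,469.96 | $45.05 | $181.80 | — | $1,333.21
4 | $1,333.21 | $45.05 | $165.39 | — | $1,212.87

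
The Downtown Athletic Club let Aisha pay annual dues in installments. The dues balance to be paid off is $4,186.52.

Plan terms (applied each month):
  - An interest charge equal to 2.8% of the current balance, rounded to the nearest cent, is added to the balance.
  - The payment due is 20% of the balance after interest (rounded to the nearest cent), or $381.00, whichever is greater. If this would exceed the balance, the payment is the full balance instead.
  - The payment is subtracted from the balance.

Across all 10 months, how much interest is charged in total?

Month 1: opening $4,186.52; interest $117.22 → $4,303.74; payment $860.75; balance $3,442.99
Month 2: opening $3,442.99; interest $96.40 → $3,539.39; payment $707.88; balance $2,831.51
Month 3: opening $2,831.51; interest $79.28 → $2,910.79; payment $582.16; balance $2,328.63
Month 4: opening $2,328.63; interest $65.20 → $2,393.83; payment $478.77; balance $1,915.06
Month 5: opening $1,915.06; interest $53.62 → $1,968.68; payment $393.74; balance $1,574.94
Month 6: opening $1,574.94; interest $44.10 → $1,619.04; payment $381.00; balance $1,238.04
Month 7: opening $1,238.04; interest $34.67 → $1,272.71; payment $381.00; balance $891.71
Month 8: opening $891.71; interest $24.97 → $916.68; payment $381.00; balance $535.68
Month 9: opening $535.68; interest $15.00 → $550.68; payment $381.00; balance $169.68
Month 10: opening $169.68; interest $4.75 → $174.43; payment $174.43; balance $0.00
Total interest: $117.22 + $96.40 + $79.28 + $65.20 + $53.62 + $44.10 + $34.67 + $24.97 + $15.00 + $4.75 = $535.21

$535.21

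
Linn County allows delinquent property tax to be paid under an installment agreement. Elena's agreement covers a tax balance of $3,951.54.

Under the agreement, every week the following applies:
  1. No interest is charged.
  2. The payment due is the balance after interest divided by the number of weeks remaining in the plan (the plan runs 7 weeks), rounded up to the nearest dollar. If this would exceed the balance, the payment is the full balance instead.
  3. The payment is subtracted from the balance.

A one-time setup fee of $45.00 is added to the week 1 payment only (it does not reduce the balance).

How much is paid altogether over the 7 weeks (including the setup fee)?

$3,996.54

Week 1: opening $3,951.54; payment $565.00 (+ $45.00 fee); balance $3,386.54
Week 2: opening $3,386.54; payment $565.00; balance $2,821.54
Week 3: opening $2,821.54; payment $565.00; balance $2,256.54
Week 4: opening $2,256.54; payment $565.00; balance $1,691.54
Week 5: opening $1,691.54; payment $564.00; balance $1,127.54
Week 6: opening $1,127.54; payment $564.00; balance $563.54
Week 7: opening $563.54; payment $563.54; balance $0.00
Total paid: $3,996.54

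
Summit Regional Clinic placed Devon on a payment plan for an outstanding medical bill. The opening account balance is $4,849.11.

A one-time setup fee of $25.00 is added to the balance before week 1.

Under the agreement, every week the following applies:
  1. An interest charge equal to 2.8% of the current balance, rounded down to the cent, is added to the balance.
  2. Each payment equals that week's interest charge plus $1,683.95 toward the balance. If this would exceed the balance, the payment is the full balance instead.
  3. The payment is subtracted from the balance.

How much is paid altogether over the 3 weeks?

$5,142.07

Week 1: opening $4,874.11; interest $136.47 → $5,010.58; payment $1,820.42; balance $3,190.16
Week 2: opening $3,190.16; interest $89.32 → $3,279.48; payment $1,773.27; balance $1,506.21
Week 3: opening $1,506.21; interest $42.17 → $1,548.38; payment $1,548.38; balance $0.00
Total paid: $5,142.07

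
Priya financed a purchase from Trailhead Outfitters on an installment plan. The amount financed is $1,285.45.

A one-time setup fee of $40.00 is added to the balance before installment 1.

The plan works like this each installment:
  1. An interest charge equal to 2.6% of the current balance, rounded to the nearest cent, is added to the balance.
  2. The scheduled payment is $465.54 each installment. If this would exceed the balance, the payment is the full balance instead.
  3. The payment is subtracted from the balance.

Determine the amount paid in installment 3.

Installment 1: opening $1,325.45; interest $34.46 → $1,359.91; payment $465.54; balance $894.37
Installment 2: opening $894.37; interest $23.25 → $917.62; payment $465.54; balance $452.08
Installment 3: opening $452.08; interest $11.75 → $463.83; payment $463.83; balance $0.00

$463.83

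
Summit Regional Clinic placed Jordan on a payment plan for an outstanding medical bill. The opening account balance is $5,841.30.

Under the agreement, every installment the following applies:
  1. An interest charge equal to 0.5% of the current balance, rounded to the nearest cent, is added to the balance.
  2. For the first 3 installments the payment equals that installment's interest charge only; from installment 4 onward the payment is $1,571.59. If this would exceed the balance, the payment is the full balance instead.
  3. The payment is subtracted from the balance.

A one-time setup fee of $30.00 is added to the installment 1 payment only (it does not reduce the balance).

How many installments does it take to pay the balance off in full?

Installment 1: $5,841.30 +$29.21 interest = $5,870.51; pay $29.21 (+ $30.00 fee) → $5,841.30
Installment 2: $5,841.30 +$29.21 interest = $5,870.51; pay $29.21 → $5,841.30
Installment 3: $5,841.30 +$29.21 interest = $5,870.51; pay $29.21 → $5,841.30
Installment 4: $5,841.30 +$29.21 interest = $5,870.51; pay $1,571.59 → $4,298.92
Installment 5: $4,298.92 +$21.49 interest = $4,320.41; pay $1,571.59 → $2,748.82
Installment 6: $2,748.82 +$13.74 interest = $2,762.56; pay $1,571.59 → $1,190.97
Installment 7: $1,190.97 +$5.95 interest = $1,196.92; pay $1,196.92 → $0.00
Balance reaches $0.00 in installment 7.

7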